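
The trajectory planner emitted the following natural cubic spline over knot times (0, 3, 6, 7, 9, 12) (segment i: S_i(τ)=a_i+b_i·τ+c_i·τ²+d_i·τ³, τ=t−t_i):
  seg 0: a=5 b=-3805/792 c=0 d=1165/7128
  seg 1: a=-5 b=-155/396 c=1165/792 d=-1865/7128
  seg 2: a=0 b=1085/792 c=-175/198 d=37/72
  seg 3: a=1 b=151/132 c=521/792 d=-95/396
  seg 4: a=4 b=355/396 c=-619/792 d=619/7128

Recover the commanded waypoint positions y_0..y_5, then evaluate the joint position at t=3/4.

y_0 = S_0(0) = a_0 = 5
y_1 = S_1(0) = a_1 = -5
y_2 = S_2(0) = a_2 = 0
y_3 = S_3(0) = a_3 = 1
y_4 = S_4(0) = a_4 = 4
y_5 = S_4(3) = 2
t_q=3/4 is in segment 0 (τ=3/4); S_0(τ)=8255/5632

y_0=5 y_1=-5 y_2=0 y_3=1 y_4=4 y_5=2
S(3/4) = 8255/5632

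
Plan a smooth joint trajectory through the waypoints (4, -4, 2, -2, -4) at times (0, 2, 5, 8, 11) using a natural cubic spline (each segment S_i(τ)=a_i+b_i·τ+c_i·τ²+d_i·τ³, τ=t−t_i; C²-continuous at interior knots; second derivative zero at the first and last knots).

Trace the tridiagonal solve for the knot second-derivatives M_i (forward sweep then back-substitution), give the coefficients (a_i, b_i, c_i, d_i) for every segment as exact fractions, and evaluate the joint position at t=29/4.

  seg 0: a=4 b=-380/69 c=0 d=26/69
  seg 1: a=-4 b=-68/69 c=52/23 d=-262/621
  seg 2: a=2 b=82/69 c=-106/69 d=16/69
  seg 3: a=-2 b=-122/69 c=38/69 d=-38/621
S(29/4) = -85/184

Δ: Δ0=-4, Δ1=2, Δ2=-4/3, Δ3=-2/3
row 1: diag=10, rhs=36; c'=3/10, d'=18/5
row 2: denom=12−3·3/10=111/10; d'=(-20−3·18/5)/(111/10)=-308/111
row 3: denom=12−3·10/37=414/37; d'=(4−3·-308/111)/(414/37)=76/69
back: M3=76/69
back: M2=-308/111−10/37·76/69=-212/69
back: M1=18/5−3/10·-212/69=104/23
M: M0=0, M1=104/23, M2=-212/69, M3=76/69, M4=0
seg 0: a=4, c=M0/2=0, d=(M1−M0)/(6·2)=26/69, b=Δ0−h0·(2M0+M1)/6=-380/69
seg 1: a=-4, c=M1/2=52/23, d=(M2−M1)/(6·3)=-262/621, b=Δ1−h1·(2M1+M2)/6=-68/69
seg 2: a=2, c=M2/2=-106/69, d=(M3−M2)/(6·3)=16/69, b=Δ2−h2·(2M2+M3)/6=82/69
seg 3: a=-2, c=M3/2=38/69, d=(M4−M3)/(6·3)=-38/621, b=Δ3−h3·(2M3+M4)/6=-122/69
t_q=29/4 → seg 2, τ=9/4; S=2+82/69·τ+-106/69·τ²+16/69·τ³=-85/184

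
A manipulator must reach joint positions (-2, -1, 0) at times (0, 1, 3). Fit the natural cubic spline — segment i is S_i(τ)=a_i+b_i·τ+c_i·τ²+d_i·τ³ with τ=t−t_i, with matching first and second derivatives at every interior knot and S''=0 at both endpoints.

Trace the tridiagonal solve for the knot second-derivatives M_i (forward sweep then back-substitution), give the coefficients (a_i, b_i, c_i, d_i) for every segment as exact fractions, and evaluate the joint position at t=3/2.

Δ: Δ0=1, Δ1=1/2
row 1: diag=6, rhs=-3; c'=1/3, d'=-1/2
back: M1=-1/2
M: M0=0, M1=-1/2, M2=0
seg 0: a=-2, c=M0/2=0, d=(M1−M0)/(6·1)=-1/12, b=Δ0−h0·(2M0+M1)/6=13/12
seg 1: a=-1, c=M1/2=-1/4, d=(M2−M1)/(6·2)=1/24, b=Δ1−h1·(2M1+M2)/6=5/6
t_q=3/2 → seg 1, τ=1/2; S=-1+5/6·τ+-1/4·τ²+1/24·τ³=-41/64

  seg 0: a=-2 b=13/12 c=0 d=-1/12
  seg 1: a=-1 b=5/6 c=-1/4 d=1/24
S(3/2) = -41/64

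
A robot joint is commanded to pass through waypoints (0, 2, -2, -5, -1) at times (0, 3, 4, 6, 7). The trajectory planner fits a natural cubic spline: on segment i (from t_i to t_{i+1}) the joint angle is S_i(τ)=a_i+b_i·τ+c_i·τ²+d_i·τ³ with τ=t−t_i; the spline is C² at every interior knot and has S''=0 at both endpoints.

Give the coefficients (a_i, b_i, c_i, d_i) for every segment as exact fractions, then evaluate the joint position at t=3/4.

Δ: Δ0=2/3, Δ1=-4, Δ2=-3/2, Δ3=4
row 1: diag=8, rhs=-28; c'=1/8, d'=-7/2
row 2: denom=6−1·1/8=47/8; d'=(15−1·-7/2)/(47/8)=148/47
row 3: denom=6−2·16/47=250/47; d'=(33−2·148/47)/(250/47)=251/50
back: M3=251/50
back: M2=148/47−16/47·251/50=36/25
back: M1=-7/2−1/8·36/25=-92/25
M: M0=0, M1=-92/25, M2=36/25, M3=251/50, M4=0
seg 0: a=0, c=M0/2=0, d=(M1−M0)/(6·3)=-46/225, b=Δ0−h0·(2M0+M1)/6=188/75
seg 1: a=2, c=M1/2=-46/25, d=(M2−M1)/(6·1)=64/75, b=Δ1−h1·(2M1+M2)/6=-226/75
seg 2: a=-2, c=M2/2=18/25, d=(M3−M2)/(6·2)=179/600, b=Δ2−h2·(2M2+M3)/6=-62/15
seg 3: a=-5, c=M3/2=251/100, d=(M4−M3)/(6·1)=-251/300, b=Δ3−h3·(2M3+M4)/6=349/150
t_q=3/4 → seg 0, τ=3/4; S=0+188/75·τ+0·τ²+-46/225·τ³=287/160

  seg 0: a=0 b=188/75 c=0 d=-46/225
  seg 1: a=2 b=-226/75 c=-46/25 d=64/75
  seg 2: a=-2 b=-62/15 c=18/25 d=179/600
  seg 3: a=-5 b=349/150 c=251/100 d=-251/300
S(3/4) = 287/160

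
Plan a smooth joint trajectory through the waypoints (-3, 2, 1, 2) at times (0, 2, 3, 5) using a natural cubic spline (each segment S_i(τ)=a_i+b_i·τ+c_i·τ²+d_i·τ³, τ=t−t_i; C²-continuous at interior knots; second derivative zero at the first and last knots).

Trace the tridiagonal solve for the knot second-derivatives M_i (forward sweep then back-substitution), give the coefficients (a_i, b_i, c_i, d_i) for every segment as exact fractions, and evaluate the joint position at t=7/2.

Δ: Δ0=5/2, Δ1=-1, Δ2=1/2
row 1: diag=6, rhs=-21; c'=1/6, d'=-7/2
row 2: denom=6−1·1/6=35/6; d'=(9−1·-7/2)/(35/6)=15/7
back: M2=15/7
back: M1=-7/2−1/6·15/7=-27/7
M: M0=0, M1=-27/7, M2=15/7, M3=0
seg 0: a=-3, c=M0/2=0, d=(M1−M0)/(6·2)=-9/28, b=Δ0−h0·(2M0+M1)/6=53/14
seg 1: a=2, c=M1/2=-27/14, d=(M2−M1)/(6·1)=1, b=Δ1−h1·(2M1+M2)/6=-1/14
seg 2: a=1, c=M2/2=15/14, d=(M3−M2)/(6·2)=-5/28, b=Δ2−h2·(2M2+M3)/6=-13/14
t_q=7/2 → seg 2, τ=1/2; S=1+-13/14·τ+15/14·τ²+-5/28·τ³=25/32

  seg 0: a=-3 b=53/14 c=0 d=-9/28
  seg 1: a=2 b=-1/14 c=-27/14 d=1
  seg 2: a=1 b=-13/14 c=15/14 d=-5/28
S(7/2) = 25/32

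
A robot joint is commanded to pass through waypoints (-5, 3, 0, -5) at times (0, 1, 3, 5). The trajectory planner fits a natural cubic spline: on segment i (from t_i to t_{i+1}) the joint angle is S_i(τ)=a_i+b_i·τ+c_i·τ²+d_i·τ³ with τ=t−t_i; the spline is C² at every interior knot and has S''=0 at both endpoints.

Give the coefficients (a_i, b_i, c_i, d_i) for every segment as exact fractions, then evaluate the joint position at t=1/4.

Δ: Δ0=8, Δ1=-3/2, Δ2=-5/2
row 1: diag=6, rhs=-57; c'=1/3, d'=-19/2
row 2: denom=8−2·1/3=22/3; d'=(-6−2·-19/2)/(22/3)=39/22
back: M2=39/22
back: M1=-19/2−1/3·39/22=-111/11
M: M0=0, M1=-111/11, M2=39/22, M3=0
seg 0: a=-5, c=M0/2=0, d=(M1−M0)/(6·1)=-37/22, b=Δ0−h0·(2M0+M1)/6=213/22
seg 1: a=3, c=M1/2=-111/22, d=(M2−M1)/(6·2)=87/88, b=Δ1−h1·(2M1+M2)/6=51/11
seg 2: a=0, c=M2/2=39/44, d=(M3−M2)/(6·2)=-13/88, b=Δ2−h2·(2M2+M3)/6=-81/22
t_q=1/4 → seg 0, τ=1/4; S=-5+213/22·τ+0·τ²+-37/22·τ³=-3669/1408

  seg 0: a=-5 b=213/22 c=0 d=-37/22
  seg 1: a=3 b=51/11 c=-111/22 d=87/88
  seg 2: a=0 b=-81/22 c=39/44 d=-13/88
S(1/4) = -3669/1408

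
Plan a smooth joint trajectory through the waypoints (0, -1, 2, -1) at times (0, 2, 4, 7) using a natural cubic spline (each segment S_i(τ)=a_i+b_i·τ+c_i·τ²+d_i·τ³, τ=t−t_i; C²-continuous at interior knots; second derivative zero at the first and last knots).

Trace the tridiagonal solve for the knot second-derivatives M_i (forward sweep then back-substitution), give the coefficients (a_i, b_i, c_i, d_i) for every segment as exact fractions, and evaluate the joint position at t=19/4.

Δ: Δ0=-1/2, Δ1=3/2, Δ2=-1
row 1: diag=8, rhs=12; c'=1/4, d'=3/2
row 2: denom=10−2·1/4=19/2; d'=(-15−2·3/2)/(19/2)=-36/19
back: M2=-36/19
back: M1=3/2−1/4·-36/19=75/38
M: M0=0, M1=75/38, M2=-36/19, M3=0
seg 0: a=0, c=M0/2=0, d=(M1−M0)/(6·2)=25/152, b=Δ0−h0·(2M0+M1)/6=-22/19
seg 1: a=-1, c=M1/2=75/76, d=(M2−M1)/(6·2)=-49/152, b=Δ1−h1·(2M1+M2)/6=31/38
seg 2: a=2, c=M2/2=-18/19, d=(M3−M2)/(6·3)=2/19, b=Δ2−h2·(2M2+M3)/6=17/19
t_q=19/4 → seg 2, τ=3/4; S=2+17/19·τ+-18/19·τ²+2/19·τ³=1327/608

  seg 0: a=0 b=-22/19 c=0 d=25/152
  seg 1: a=-1 b=31/38 c=75/76 d=-49/152
  seg 2: a=2 b=17/19 c=-18/19 d=2/19
S(19/4) = 1327/608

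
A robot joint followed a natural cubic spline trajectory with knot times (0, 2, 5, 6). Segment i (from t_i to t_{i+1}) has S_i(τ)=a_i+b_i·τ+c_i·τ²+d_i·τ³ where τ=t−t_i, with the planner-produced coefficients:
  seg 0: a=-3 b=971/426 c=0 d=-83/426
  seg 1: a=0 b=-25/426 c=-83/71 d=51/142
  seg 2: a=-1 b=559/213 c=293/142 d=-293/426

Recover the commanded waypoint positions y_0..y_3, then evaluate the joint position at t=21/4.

y_0=-3 y_1=0 y_2=-1 y_3=3
S(21/4) = -2051/9088

y_0 = S_0(0) = a_0 = -3
y_1 = S_1(0) = a_1 = 0
y_2 = S_2(0) = a_2 = -1
y_3 = S_2(1) = 3
t_q=21/4 is in segment 2 (τ=1/4); S_2(τ)=-2051/9088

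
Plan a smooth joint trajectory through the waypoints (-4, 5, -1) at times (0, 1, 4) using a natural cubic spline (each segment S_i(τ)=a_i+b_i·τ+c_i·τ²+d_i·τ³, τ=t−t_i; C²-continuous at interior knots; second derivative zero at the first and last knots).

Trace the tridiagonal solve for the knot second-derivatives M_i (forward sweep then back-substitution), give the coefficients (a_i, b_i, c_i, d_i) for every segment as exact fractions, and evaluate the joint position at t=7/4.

  seg 0: a=-4 b=83/8 c=0 d=-11/8
  seg 1: a=5 b=25/4 c=-33/8 d=11/24
S(7/4) = 3871/512

Δ: Δ0=9, Δ1=-2
row 1: diag=8, rhs=-66; c'=3/8, d'=-33/4
back: M1=-33/4
M: M0=0, M1=-33/4, M2=0
seg 0: a=-4, c=M0/2=0, d=(M1−M0)/(6·1)=-11/8, b=Δ0−h0·(2M0+M1)/6=83/8
seg 1: a=5, c=M1/2=-33/8, d=(M2−M1)/(6·3)=11/24, b=Δ1−h1·(2M1+M2)/6=25/4
t_q=7/4 → seg 1, τ=3/4; S=5+25/4·τ+-33/8·τ²+11/24·τ³=3871/512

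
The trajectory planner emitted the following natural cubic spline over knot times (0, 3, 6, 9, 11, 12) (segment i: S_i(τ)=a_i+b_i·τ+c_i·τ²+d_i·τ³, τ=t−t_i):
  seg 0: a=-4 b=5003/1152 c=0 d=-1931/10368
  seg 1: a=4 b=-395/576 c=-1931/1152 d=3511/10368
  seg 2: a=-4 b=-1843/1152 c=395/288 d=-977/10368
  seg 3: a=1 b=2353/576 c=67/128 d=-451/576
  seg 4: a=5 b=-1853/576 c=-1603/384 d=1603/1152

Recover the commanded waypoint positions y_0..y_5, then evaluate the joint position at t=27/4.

y_0=-4 y_1=4 y_2=-4 y_3=1 y_4=5 y_5=-1
S(27/4) = -36603/8192

y_0 = S_0(0) = a_0 = -4
y_1 = S_1(0) = a_1 = 4
y_2 = S_2(0) = a_2 = -4
y_3 = S_3(0) = a_3 = 1
y_4 = S_4(0) = a_4 = 5
y_5 = S_4(1) = -1
t_q=27/4 is in segment 2 (τ=3/4); S_2(τ)=-36603/8192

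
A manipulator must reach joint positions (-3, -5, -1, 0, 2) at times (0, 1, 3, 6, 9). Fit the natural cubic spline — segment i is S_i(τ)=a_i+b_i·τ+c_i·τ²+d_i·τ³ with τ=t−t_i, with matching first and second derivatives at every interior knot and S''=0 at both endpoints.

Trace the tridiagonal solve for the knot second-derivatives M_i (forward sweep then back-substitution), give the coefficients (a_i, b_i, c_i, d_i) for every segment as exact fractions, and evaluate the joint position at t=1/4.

Δ: Δ0=-2, Δ1=2, Δ2=1/3, Δ3=2/3
row 1: diag=6, rhs=24; c'=1/3, d'=4
row 2: denom=10−2·1/3=28/3; d'=(-10−2·4)/(28/3)=-27/14
row 3: denom=12−3·9/28=309/28; d'=(2−3·-27/14)/(309/28)=218/309
back: M3=218/309
back: M2=-27/14−9/28·218/309=-222/103
back: M1=4−1/3·-222/103=486/103
M: M0=0, M1=486/103, M2=-222/103, M3=218/309, M4=0
seg 0: a=-3, c=M0/2=0, d=(M1−M0)/(6·1)=81/103, b=Δ0−h0·(2M0+M1)/6=-287/103
seg 1: a=-5, c=M1/2=243/103, d=(M2−M1)/(6·2)=-59/103, b=Δ1−h1·(2M1+M2)/6=-44/103
seg 2: a=-1, c=M2/2=-111/103, d=(M3−M2)/(6·3)=442/2781, b=Δ2−h2·(2M2+M3)/6=220/103
seg 3: a=0, c=M3/2=109/309, d=(M4−M3)/(6·3)=-109/2781, b=Δ3−h3·(2M3+M4)/6=-4/103
t_q=1/4 → seg 0, τ=1/4; S=-3+-287/103·τ+0·τ²+81/103·τ³=-24287/6592

  seg 0: a=-3 b=-287/103 c=0 d=81/103
  seg 1: a=-5 b=-44/103 c=243/103 d=-59/103
  seg 2: a=-1 b=220/103 c=-111/103 d=442/2781
  seg 3: a=0 b=-4/103 c=109/309 d=-109/2781
S(1/4) = -24287/6592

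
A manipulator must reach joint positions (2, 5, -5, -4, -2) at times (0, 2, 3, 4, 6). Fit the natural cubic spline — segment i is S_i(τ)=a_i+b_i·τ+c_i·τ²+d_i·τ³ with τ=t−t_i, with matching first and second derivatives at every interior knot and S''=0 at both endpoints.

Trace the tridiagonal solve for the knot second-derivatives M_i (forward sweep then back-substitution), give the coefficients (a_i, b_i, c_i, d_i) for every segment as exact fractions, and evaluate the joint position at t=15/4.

Δ: Δ0=3/2, Δ1=-10, Δ2=1, Δ3=1
row 1: diag=6, rhs=-69; c'=1/6, d'=-23/2
row 2: denom=4−1·1/6=23/6; d'=(66−1·-23/2)/(23/6)=465/23
row 3: denom=6−1·6/23=132/23; d'=(0−1·465/23)/(132/23)=-155/44
back: M3=-155/44
back: M2=465/23−6/23·-155/44=465/22
back: M1=-23/2−1/6·465/22=-661/44
M: M0=0, M1=-661/44, M2=465/22, M3=-155/44, M4=0
seg 0: a=2, c=M0/2=0, d=(M1−M0)/(6·2)=-661/528, b=Δ0−h0·(2M0+M1)/6=859/132
seg 1: a=5, c=M1/2=-661/88, d=(M2−M1)/(6·1)=1591/264, b=Δ1−h1·(2M1+M2)/6=-281/33
seg 2: a=-5, c=M2/2=465/44, d=(M3−M2)/(6·1)=-1085/264, b=Δ2−h2·(2M2+M3)/6=-131/24
seg 3: a=-4, c=M3/2=-155/88, d=(M4−M3)/(6·2)=155/528, b=Δ3−h3·(2M3+M4)/6=221/66
t_q=15/4 → seg 2, τ=3/4; S=-5+-131/24·τ+465/44·τ²+-1085/264·τ³=-27501/5632

  seg 0: a=2 b=859/132 c=0 d=-661/528
  seg 1: a=5 b=-281/33 c=-661/88 d=1591/264
  seg 2: a=-5 b=-131/24 c=465/44 d=-1085/264
  seg 3: a=-4 b=221/66 c=-155/88 d=155/528
S(15/4) = -27501/5632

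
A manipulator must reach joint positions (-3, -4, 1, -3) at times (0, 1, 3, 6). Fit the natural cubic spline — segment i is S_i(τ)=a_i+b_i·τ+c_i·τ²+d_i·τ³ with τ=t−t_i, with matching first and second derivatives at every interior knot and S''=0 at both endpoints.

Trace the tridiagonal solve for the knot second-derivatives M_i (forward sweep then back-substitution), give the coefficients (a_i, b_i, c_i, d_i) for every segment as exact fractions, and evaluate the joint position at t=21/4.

Δ: Δ0=-1, Δ1=5/2, Δ2=-4/3
row 1: diag=6, rhs=21; c'=1/3, d'=7/2
row 2: denom=10−2·1/3=28/3; d'=(-23−2·7/2)/(28/3)=-45/14
back: M2=-45/14
back: M1=7/2−1/3·-45/14=32/7
M: M0=0, M1=32/7, M2=-45/14, M3=0
seg 0: a=-3, c=M0/2=0, d=(M1−M0)/(6·1)=16/21, b=Δ0−h0·(2M0+M1)/6=-37/21
seg 1: a=-4, c=M1/2=16/7, d=(M2−M1)/(6·2)=-109/168, b=Δ1−h1·(2M1+M2)/6=11/21
seg 2: a=1, c=M2/2=-45/28, d=(M3−M2)/(6·3)=5/28, b=Δ2−h2·(2M2+M3)/6=79/42
t_q=21/4 → seg 2, τ=9/4; S=1+79/42·τ+-45/28·τ²+5/28·τ³=-1559/1792

  seg 0: a=-3 b=-37/21 c=0 d=16/21
  seg 1: a=-4 b=11/21 c=16/7 d=-109/168
  seg 2: a=1 b=79/42 c=-45/28 d=5/28
S(21/4) = -1559/1792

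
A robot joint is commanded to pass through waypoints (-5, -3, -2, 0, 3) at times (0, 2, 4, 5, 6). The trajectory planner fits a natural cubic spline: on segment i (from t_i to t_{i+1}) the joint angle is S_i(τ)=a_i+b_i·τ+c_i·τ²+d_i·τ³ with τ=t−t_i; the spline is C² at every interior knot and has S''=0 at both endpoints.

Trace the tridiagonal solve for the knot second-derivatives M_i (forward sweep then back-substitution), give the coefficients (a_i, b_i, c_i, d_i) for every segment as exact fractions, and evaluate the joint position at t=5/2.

  seg 0: a=-5 b=211/168 c=0 d=-43/672
  seg 1: a=-3 b=41/84 c=-43/112 d=131/672
  seg 2: a=-2 b=31/24 c=11/14 d=-13/168
  seg 3: a=0 b=221/84 c=31/56 d=-31/168
S(5/2) = -5067/1792

Δ: Δ0=1, Δ1=1/2, Δ2=2, Δ3=3
row 1: diag=8, rhs=-3; c'=1/4, d'=-3/8
row 2: denom=6−2·1/4=11/2; d'=(9−2·-3/8)/(11/2)=39/22
row 3: denom=4−1·2/11=42/11; d'=(6−1·39/22)/(42/11)=31/28
back: M3=31/28
back: M2=39/22−2/11·31/28=11/7
back: M1=-3/8−1/4·11/7=-43/56
M: M0=0, M1=-43/56, M2=11/7, M3=31/28, M4=0
seg 0: a=-5, c=M0/2=0, d=(M1−M0)/(6·2)=-43/672, b=Δ0−h0·(2M0+M1)/6=211/168
seg 1: a=-3, c=M1/2=-43/112, d=(M2−M1)/(6·2)=131/672, b=Δ1−h1·(2M1+M2)/6=41/84
seg 2: a=-2, c=M2/2=11/14, d=(M3−M2)/(6·1)=-13/168, b=Δ2−h2·(2M2+M3)/6=31/24
seg 3: a=0, c=M3/2=31/56, d=(M4−M3)/(6·1)=-31/168, b=Δ3−h3·(2M3+M4)/6=221/84
t_q=5/2 → seg 1, τ=1/2; S=-3+41/84·τ+-43/112·τ²+131/672·τ³=-5067/1792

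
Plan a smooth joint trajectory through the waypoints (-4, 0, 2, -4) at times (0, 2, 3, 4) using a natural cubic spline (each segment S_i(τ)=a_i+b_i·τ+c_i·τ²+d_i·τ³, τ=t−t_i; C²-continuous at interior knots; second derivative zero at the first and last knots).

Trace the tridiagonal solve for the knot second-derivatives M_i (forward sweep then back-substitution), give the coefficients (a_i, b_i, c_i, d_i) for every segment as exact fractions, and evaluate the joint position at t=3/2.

  seg 0: a=-4 b=30/23 c=0 d=4/23
  seg 1: a=0 b=78/23 c=24/23 d=-56/23
  seg 2: a=2 b=-42/23 c=-144/23 d=48/23
S(3/2) = -67/46

Δ: Δ0=2, Δ1=2, Δ2=-6
row 1: diag=6, rhs=0; c'=1/6, d'=0
row 2: denom=4−1·1/6=23/6; d'=(-48−1·0)/(23/6)=-288/23
back: M2=-288/23
back: M1=0−1/6·-288/23=48/23
M: M0=0, M1=48/23, M2=-288/23, M3=0
seg 0: a=-4, c=M0/2=0, d=(M1−M0)/(6·2)=4/23, b=Δ0−h0·(2M0+M1)/6=30/23
seg 1: a=0, c=M1/2=24/23, d=(M2−M1)/(6·1)=-56/23, b=Δ1−h1·(2M1+M2)/6=78/23
seg 2: a=2, c=M2/2=-144/23, d=(M3−M2)/(6·1)=48/23, b=Δ2−h2·(2M2+M3)/6=-42/23
t_q=3/2 → seg 0, τ=3/2; S=-4+30/23·τ+0·τ²+4/23·τ³=-67/46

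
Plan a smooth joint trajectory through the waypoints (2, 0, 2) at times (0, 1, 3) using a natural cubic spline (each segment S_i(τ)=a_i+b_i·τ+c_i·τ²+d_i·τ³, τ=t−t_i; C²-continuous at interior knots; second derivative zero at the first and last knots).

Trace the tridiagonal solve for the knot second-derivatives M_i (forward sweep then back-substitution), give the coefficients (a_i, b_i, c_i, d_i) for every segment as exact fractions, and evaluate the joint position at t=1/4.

  seg 0: a=2 b=-5/2 c=0 d=1/2
  seg 1: a=0 b=-1 c=3/2 d=-1/4
S(1/4) = 177/128

Δ: Δ0=-2, Δ1=1
row 1: diag=6, rhs=18; c'=1/3, d'=3
back: M1=3
M: M0=0, M1=3, M2=0
seg 0: a=2, c=M0/2=0, d=(M1−M0)/(6·1)=1/2, b=Δ0−h0·(2M0+M1)/6=-5/2
seg 1: a=0, c=M1/2=3/2, d=(M2−M1)/(6·2)=-1/4, b=Δ1−h1·(2M1+M2)/6=-1
t_q=1/4 → seg 0, τ=1/4; S=2+-5/2·τ+0·τ²+1/2·τ³=177/128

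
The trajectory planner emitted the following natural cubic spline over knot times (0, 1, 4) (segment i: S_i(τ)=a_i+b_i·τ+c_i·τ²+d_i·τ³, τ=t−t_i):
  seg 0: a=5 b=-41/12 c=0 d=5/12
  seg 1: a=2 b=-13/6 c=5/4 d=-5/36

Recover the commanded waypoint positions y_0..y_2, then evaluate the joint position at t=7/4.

y_0=5 y_1=2 y_2=3
S(7/4) = 261/256

y_0 = S_0(0) = a_0 = 5
y_1 = S_1(0) = a_1 = 2
y_2 = S_1(3) = 3
t_q=7/4 is in segment 1 (τ=3/4); S_1(τ)=261/256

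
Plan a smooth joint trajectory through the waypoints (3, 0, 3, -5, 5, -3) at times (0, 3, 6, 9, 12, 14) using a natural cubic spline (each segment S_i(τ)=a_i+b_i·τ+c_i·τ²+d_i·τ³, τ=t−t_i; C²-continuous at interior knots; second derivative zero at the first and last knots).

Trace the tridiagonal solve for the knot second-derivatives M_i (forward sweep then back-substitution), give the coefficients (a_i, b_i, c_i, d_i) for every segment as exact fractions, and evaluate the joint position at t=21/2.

Δ: Δ0=-1, Δ1=1, Δ2=-8/3, Δ3=10/3, Δ4=-4
row 1: diag=12, rhs=12; c'=1/4, d'=1
row 2: denom=12−3·1/4=45/4; d'=(-22−3·1)/(45/4)=-20/9
row 3: denom=12−3·4/15=56/5; d'=(36−3·-20/9)/(56/5)=80/21
row 4: denom=10−3·15/56=515/56; d'=(-44−3·80/21)/(515/56)=-3104/515
back: M4=-3104/515
back: M3=80/21−15/56·-3104/515=1676/309
back: M2=-20/9−4/15·1676/309=-5668/1545
back: M1=1−1/4·-5668/1545=2962/1545
M: M0=0, M1=2962/1545, M2=-5668/1545, M3=1676/309, M4=-3104/515, M5=0
seg 0: a=3, c=M0/2=0, d=(M1−M0)/(6·3)=1481/13905, b=Δ0−h0·(2M0+M1)/6=-3026/1545
seg 1: a=0, c=M1/2=1481/1545, d=(M2−M1)/(6·3)=-863/2781, b=Δ1−h1·(2M1+M2)/6=1417/1545
seg 2: a=3, c=M2/2=-2834/1545, d=(M3−M2)/(6·3)=7024/13905, b=Δ2−h2·(2M2+M3)/6=-2642/1545
seg 3: a=-5, c=M3/2=838/309, d=(M4−M3)/(6·3)=-8846/13905, b=Δ3−h3·(2M3+M4)/6=1426/1545
seg 4: a=5, c=M4/2=-1552/515, d=(M5−M4)/(6·2)=776/1545, b=Δ4−h4·(2M4+M5)/6=28/1545
t_q=21/2 → seg 3, τ=3/2; S=-5+1426/1545·τ+838/309·τ²+-8846/13905·τ³=699/2060

  seg 0: a=3 b=-3026/1545 c=0 d=1481/13905
  seg 1: a=0 b=1417/1545 c=1481/1545 d=-863/2781
  seg 2: a=3 b=-2642/1545 c=-2834/1545 d=7024/13905
  seg 3: a=-5 b=1426/1545 c=838/309 d=-8846/13905
  seg 4: a=5 b=28/1545 c=-1552/515 d=776/1545
S(21/2) = 699/2060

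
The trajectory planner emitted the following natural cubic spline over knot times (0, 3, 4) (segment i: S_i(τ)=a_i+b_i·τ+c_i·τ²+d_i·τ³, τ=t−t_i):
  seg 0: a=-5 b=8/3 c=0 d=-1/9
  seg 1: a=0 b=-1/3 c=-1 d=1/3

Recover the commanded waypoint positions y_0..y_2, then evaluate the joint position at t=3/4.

y_0=-5 y_1=0 y_2=-1
S(3/4) = -195/64

y_0 = S_0(0) = a_0 = -5
y_1 = S_1(0) = a_1 = 0
y_2 = S_1(1) = -1
t_q=3/4 is in segment 0 (τ=3/4); S_0(τ)=-195/64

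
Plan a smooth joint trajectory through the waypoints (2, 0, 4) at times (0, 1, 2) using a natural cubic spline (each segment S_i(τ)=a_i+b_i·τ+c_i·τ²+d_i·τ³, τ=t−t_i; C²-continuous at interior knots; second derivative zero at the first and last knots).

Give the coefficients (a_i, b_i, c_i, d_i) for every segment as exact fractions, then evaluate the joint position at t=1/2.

Δ: Δ0=-2, Δ1=4
row 1: diag=4, rhs=36; c'=1/4, d'=9
back: M1=9
M: M0=0, M1=9, M2=0
seg 0: a=2, c=M0/2=0, d=(M1−M0)/(6·1)=3/2, b=Δ0−h0·(2M0+M1)/6=-7/2
seg 1: a=0, c=M1/2=9/2, d=(M2−M1)/(6·1)=-3/2, b=Δ1−h1·(2M1+M2)/6=1
t_q=1/2 → seg 0, τ=1/2; S=2+-7/2·τ+0·τ²+3/2·τ³=7/16

  seg 0: a=2 b=-7/2 c=0 d=3/2
  seg 1: a=0 b=1 c=9/2 d=-3/2
S(1/2) = 7/16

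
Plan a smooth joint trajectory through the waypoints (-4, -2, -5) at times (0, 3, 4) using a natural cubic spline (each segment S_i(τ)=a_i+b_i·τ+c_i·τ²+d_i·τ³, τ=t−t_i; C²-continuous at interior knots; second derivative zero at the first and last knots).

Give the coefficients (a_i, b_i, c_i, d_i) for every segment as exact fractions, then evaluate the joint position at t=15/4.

  seg 0: a=-4 b=49/24 c=0 d=-11/72
  seg 1: a=-2 b=-25/12 c=-11/8 d=11/24
S(15/4) = -2121/512

Δ: Δ0=2/3, Δ1=-3
row 1: diag=8, rhs=-22; c'=1/8, d'=-11/4
back: M1=-11/4
M: M0=0, M1=-11/4, M2=0
seg 0: a=-4, c=M0/2=0, d=(M1−M0)/(6·3)=-11/72, b=Δ0−h0·(2M0+M1)/6=49/24
seg 1: a=-2, c=M1/2=-11/8, d=(M2−M1)/(6·1)=11/24, b=Δ1−h1·(2M1+M2)/6=-25/12
t_q=15/4 → seg 1, τ=3/4; S=-2+-25/12·τ+-11/8·τ²+11/24·τ³=-2121/512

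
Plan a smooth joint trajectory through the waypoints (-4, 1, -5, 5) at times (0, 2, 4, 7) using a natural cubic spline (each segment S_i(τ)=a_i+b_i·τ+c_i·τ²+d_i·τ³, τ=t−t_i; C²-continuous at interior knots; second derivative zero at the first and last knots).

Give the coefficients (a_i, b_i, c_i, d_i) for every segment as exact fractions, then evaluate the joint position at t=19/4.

  seg 0: a=-4 b=244/57 c=0 d=-203/456
  seg 1: a=1 b=-121/114 c=-203/76 d=97/114
  seg 2: a=-5 b=-175/114 c=185/76 d=-185/684
S(19/4) = -23815/4864

Δ: Δ0=5/2, Δ1=-3, Δ2=10/3
row 1: diag=8, rhs=-33; c'=1/4, d'=-33/8
row 2: denom=10−2·1/4=19/2; d'=(38−2·-33/8)/(19/2)=185/38
back: M2=185/38
back: M1=-33/8−1/4·185/38=-203/38
M: M0=0, M1=-203/38, M2=185/38, M3=0
seg 0: a=-4, c=M0/2=0, d=(M1−M0)/(6·2)=-203/456, b=Δ0−h0·(2M0+M1)/6=244/57
seg 1: a=1, c=M1/2=-203/76, d=(M2−M1)/(6·2)=97/114, b=Δ1−h1·(2M1+M2)/6=-121/114
seg 2: a=-5, c=M2/2=185/76, d=(M3−M2)/(6·3)=-185/684, b=Δ2−h2·(2M2+M3)/6=-175/114
t_q=19/4 → seg 2, τ=3/4; S=-5+-175/114·τ+185/76·τ²+-185/684·τ³=-23815/4864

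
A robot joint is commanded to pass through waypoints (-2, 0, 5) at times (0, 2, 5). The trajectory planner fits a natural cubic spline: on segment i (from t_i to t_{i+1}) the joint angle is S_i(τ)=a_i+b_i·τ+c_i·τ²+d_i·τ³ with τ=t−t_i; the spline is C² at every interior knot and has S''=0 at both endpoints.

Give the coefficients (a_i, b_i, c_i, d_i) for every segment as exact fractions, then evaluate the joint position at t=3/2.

  seg 0: a=-2 b=13/15 c=0 d=1/30
  seg 1: a=0 b=19/15 c=1/5 d=-1/45
S(3/2) = -47/80

Δ: Δ0=1, Δ1=5/3
row 1: diag=10, rhs=4; c'=3/10, d'=2/5
back: M1=2/5
M: M0=0, M1=2/5, M2=0
seg 0: a=-2, c=M0/2=0, d=(M1−M0)/(6·2)=1/30, b=Δ0−h0·(2M0+M1)/6=13/15
seg 1: a=0, c=M1/2=1/5, d=(M2−M1)/(6·3)=-1/45, b=Δ1−h1·(2M1+M2)/6=19/15
t_q=3/2 → seg 0, τ=3/2; S=-2+13/15·τ+0·τ²+1/30·τ³=-47/80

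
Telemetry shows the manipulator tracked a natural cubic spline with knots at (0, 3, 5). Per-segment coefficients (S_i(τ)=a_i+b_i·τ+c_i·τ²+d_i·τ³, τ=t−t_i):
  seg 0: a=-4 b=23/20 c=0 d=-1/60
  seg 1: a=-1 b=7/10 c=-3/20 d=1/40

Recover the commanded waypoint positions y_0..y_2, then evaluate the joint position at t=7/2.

y_0=-4 y_1=-1 y_2=0
S(7/2) = -219/320

y_0 = S_0(0) = a_0 = -4
y_1 = S_1(0) = a_1 = -1
y_2 = S_1(2) = 0
t_q=7/2 is in segment 1 (τ=1/2); S_1(τ)=-219/320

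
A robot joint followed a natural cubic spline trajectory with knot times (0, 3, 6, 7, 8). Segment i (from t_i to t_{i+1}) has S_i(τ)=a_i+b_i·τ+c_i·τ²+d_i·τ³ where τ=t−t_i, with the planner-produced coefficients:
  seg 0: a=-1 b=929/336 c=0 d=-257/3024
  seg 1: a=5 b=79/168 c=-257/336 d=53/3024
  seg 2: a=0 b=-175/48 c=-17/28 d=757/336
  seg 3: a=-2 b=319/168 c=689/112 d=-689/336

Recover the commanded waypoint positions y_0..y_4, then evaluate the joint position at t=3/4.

y_0 = S_0(0) = a_0 = -1
y_1 = S_1(0) = a_1 = 5
y_2 = S_2(0) = a_2 = 0
y_3 = S_3(0) = a_3 = -2
y_4 = S_3(1) = 4
t_q=3/4 is in segment 0 (τ=3/4); S_0(τ)=7439/7168

y_0=-1 y_1=5 y_2=0 y_3=-2 y_4=4
S(3/4) = 7439/7168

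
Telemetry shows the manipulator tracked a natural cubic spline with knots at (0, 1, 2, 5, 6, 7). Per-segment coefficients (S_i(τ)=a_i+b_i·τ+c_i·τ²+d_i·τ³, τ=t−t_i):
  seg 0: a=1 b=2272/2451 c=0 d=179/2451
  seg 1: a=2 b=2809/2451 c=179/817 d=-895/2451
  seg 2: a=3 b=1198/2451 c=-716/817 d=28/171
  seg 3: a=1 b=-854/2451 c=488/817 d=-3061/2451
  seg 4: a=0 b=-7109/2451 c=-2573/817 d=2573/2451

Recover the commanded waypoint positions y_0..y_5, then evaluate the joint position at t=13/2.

y_0=1 y_1=2 y_2=3 y_3=1 y_4=0 y_5=-5
S(13/2) = -13767/6536

y_0 = S_0(0) = a_0 = 1
y_1 = S_1(0) = a_1 = 2
y_2 = S_2(0) = a_2 = 3
y_3 = S_3(0) = a_3 = 1
y_4 = S_4(0) = a_4 = 0
y_5 = S_4(1) = -5
t_q=13/2 is in segment 4 (τ=1/2); S_4(τ)=-13767/6536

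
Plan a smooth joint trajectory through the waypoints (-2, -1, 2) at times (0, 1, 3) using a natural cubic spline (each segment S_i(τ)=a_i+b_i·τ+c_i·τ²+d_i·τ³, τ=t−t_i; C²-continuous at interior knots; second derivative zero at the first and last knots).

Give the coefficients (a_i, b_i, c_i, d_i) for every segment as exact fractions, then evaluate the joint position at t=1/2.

  seg 0: a=-2 b=11/12 c=0 d=1/12
  seg 1: a=-1 b=7/6 c=1/4 d=-1/24
S(1/2) = -49/32

Δ: Δ0=1, Δ1=3/2
row 1: diag=6, rhs=3; c'=1/3, d'=1/2
back: M1=1/2
M: M0=0, M1=1/2, M2=0
seg 0: a=-2, c=M0/2=0, d=(M1−M0)/(6·1)=1/12, b=Δ0−h0·(2M0+M1)/6=11/12
seg 1: a=-1, c=M1/2=1/4, d=(M2−M1)/(6·2)=-1/24, b=Δ1−h1·(2M1+M2)/6=7/6
t_q=1/2 → seg 0, τ=1/2; S=-2+11/12·τ+0·τ²+1/12·τ³=-49/32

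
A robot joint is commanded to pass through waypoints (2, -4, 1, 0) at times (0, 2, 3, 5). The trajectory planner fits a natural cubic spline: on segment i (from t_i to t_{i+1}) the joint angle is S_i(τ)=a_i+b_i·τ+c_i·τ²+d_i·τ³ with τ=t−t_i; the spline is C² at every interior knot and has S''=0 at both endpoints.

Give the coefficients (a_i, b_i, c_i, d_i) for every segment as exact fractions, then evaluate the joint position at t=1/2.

Δ: Δ0=-3, Δ1=5, Δ2=-1/2
row 1: diag=6, rhs=48; c'=1/6, d'=8
row 2: denom=6−1·1/6=35/6; d'=(-33−1·8)/(35/6)=-246/35
back: M2=-246/35
back: M1=8−1/6·-246/35=321/35
M: M0=0, M1=321/35, M2=-246/35, M3=0
seg 0: a=2, c=M0/2=0, d=(M1−M0)/(6·2)=107/140, b=Δ0−h0·(2M0+M1)/6=-212/35
seg 1: a=-4, c=M1/2=321/70, d=(M2−M1)/(6·1)=-27/10, b=Δ1−h1·(2M1+M2)/6=109/35
seg 2: a=1, c=M2/2=-123/35, d=(M3−M2)/(6·2)=41/70, b=Δ2−h2·(2M2+M3)/6=293/70
t_q=1/2 → seg 0, τ=1/2; S=2+-212/35·τ+0·τ²+107/140·τ³=-209/224

  seg 0: a=2 b=-212/35 c=0 d=107/140
  seg 1: a=-4 b=109/35 c=321/70 d=-27/10
  seg 2: a=1 b=293/70 c=-123/35 d=41/70
S(1/2) = -209/224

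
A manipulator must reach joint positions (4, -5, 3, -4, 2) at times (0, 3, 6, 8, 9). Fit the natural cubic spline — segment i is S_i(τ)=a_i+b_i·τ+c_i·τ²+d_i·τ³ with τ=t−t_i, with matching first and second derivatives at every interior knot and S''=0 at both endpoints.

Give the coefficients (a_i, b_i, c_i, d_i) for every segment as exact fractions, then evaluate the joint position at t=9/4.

Δ: Δ0=-3, Δ1=8/3, Δ2=-7/2, Δ3=6
row 1: diag=12, rhs=34; c'=1/4, d'=17/6
row 2: denom=10−3·1/4=37/4; d'=(-37−3·17/6)/(37/4)=-182/37
row 3: denom=6−2·8/37=206/37; d'=(57−2·-182/37)/(206/37)=2473/206
back: M3=2473/206
back: M2=-182/37−8/37·2473/206=-774/103
back: M1=17/6−1/4·-774/103=1456/309
M: M0=0, M1=1456/309, M2=-774/103, M3=2473/206, M4=0
seg 0: a=4, c=M0/2=0, d=(M1−M0)/(6·3)=728/2781, b=Δ0−h0·(2M0+M1)/6=-1655/309
seg 1: a=-5, c=M1/2=728/309, d=(M2−M1)/(6·3)=-1889/2781, b=Δ1−h1·(2M1+M2)/6=529/309
seg 2: a=3, c=M2/2=-387/103, d=(M3−M2)/(6·2)=4021/2472, b=Δ2−h2·(2M2+M3)/6=-770/309
seg 3: a=-4, c=M3/2=2473/412, d=(M4−M3)/(6·1)=-2473/1236, b=Δ3−h3·(2M3+M4)/6=1235/618
t_q=9/4 → seg 0, τ=9/4; S=4+-1655/309·τ+0·τ²+728/2781·τ³=-4177/824

  seg 0: a=4 b=-1655/309 c=0 d=728/2781
  seg 1: a=-5 b=529/309 c=728/309 d=-1889/2781
  seg 2: a=3 b=-770/309 c=-387/103 d=4021/2472
  seg 3: a=-4 b=1235/618 c=2473/412 d=-2473/1236
S(9/4) = -4177/824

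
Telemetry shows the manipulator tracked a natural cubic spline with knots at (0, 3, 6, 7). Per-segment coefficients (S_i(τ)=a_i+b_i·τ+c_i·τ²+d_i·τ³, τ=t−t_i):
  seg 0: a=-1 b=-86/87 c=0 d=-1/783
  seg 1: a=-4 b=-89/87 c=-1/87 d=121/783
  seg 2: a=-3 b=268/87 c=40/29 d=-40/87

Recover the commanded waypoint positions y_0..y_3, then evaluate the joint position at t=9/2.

y_0=-1 y_1=-4 y_2=-3 y_3=1
S(9/2) = -1169/232

y_0 = S_0(0) = a_0 = -1
y_1 = S_1(0) = a_1 = -4
y_2 = S_2(0) = a_2 = -3
y_3 = S_2(1) = 1
t_q=9/2 is in segment 1 (τ=3/2); S_1(τ)=-1169/232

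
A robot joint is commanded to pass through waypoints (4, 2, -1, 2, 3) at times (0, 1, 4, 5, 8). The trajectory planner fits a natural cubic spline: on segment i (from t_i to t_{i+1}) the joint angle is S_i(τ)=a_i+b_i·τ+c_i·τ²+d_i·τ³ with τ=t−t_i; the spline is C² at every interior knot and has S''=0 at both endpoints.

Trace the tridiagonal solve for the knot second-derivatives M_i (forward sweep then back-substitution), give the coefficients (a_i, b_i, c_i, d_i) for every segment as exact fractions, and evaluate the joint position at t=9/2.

Δ: Δ0=-2, Δ1=-1, Δ2=3, Δ3=1/3
row 1: diag=8, rhs=6; c'=3/8, d'=3/4
row 2: denom=8−3·3/8=55/8; d'=(24−3·3/4)/(55/8)=174/55
row 3: denom=8−1·8/55=432/55; d'=(-16−1·174/55)/(432/55)=-527/216
back: M3=-527/216
back: M2=174/55−8/55·-527/216=95/27
back: M1=3/4−3/8·95/27=-41/72
M: M0=0, M1=-41/72, M2=95/27, M3=-527/216, M4=0
seg 0: a=4, c=M0/2=0, d=(M1−M0)/(6·1)=-41/432, b=Δ0−h0·(2M0+M1)/6=-823/432
seg 1: a=2, c=M1/2=-41/144, d=(M2−M1)/(6·3)=883/3888, b=Δ1−h1·(2M1+M2)/6=-473/216
seg 2: a=-1, c=M2/2=95/54, d=(M3−M2)/(6·1)=-143/144, b=Δ2−h2·(2M2+M3)/6=965/432
seg 3: a=2, c=M3/2=-527/432, d=(M4−M3)/(6·3)=527/3888, b=Δ3−h3·(2M3+M4)/6=599/216
t_q=9/2 → seg 2, τ=1/2; S=-1+965/432·τ+95/54·τ²+-143/144·τ³=1495/3456

  seg 0: a=4 b=-823/432 c=0 d=-41/432
  seg 1: a=2 b=-473/216 c=-41/144 d=883/3888
  seg 2: a=-1 b=965/432 c=95/54 d=-143/144
  seg 3: a=2 b=599/216 c=-527/432 d=527/3888
S(9/2) = 1495/3456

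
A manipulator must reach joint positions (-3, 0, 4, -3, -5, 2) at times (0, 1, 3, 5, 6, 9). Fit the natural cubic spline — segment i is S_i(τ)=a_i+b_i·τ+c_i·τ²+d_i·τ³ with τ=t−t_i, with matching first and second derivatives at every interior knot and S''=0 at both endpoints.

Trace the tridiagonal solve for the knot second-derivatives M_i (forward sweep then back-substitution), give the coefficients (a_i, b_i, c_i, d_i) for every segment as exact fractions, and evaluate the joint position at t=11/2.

Δ: Δ0=3, Δ1=2, Δ2=-7/2, Δ3=-2, Δ4=7/3
row 1: diag=6, rhs=-6; c'=1/3, d'=-1
row 2: denom=8−2·1/3=22/3; d'=(-33−2·-1)/(22/3)=-93/22
row 3: denom=6−2·3/11=60/11; d'=(9−2·-93/22)/(60/11)=16/5
row 4: denom=8−1·11/60=469/60; d'=(26−1·16/5)/(469/60)=1368/469
back: M4=1368/469
back: M3=16/5−11/60·1368/469=1250/469
back: M2=-93/22−3/11·1250/469=-4647/938
back: M1=-1−1/3·-4647/938=611/938
M: M0=0, M1=611/938, M2=-4647/938, M3=1250/469, M4=1368/469, M5=0
seg 0: a=-3, c=M0/2=0, d=(M1−M0)/(6·1)=611/5628, b=Δ0−h0·(2M0+M1)/6=16273/5628
seg 1: a=0, c=M1/2=611/1876, d=(M2−M1)/(6·2)=-2629/5628, b=Δ1−h1·(2M1+M2)/6=9053/2814
seg 2: a=4, c=M2/2=-4647/1876, d=(M3−M2)/(6·2)=1021/1608, b=Δ2−h2·(2M2+M3)/6=-3055/2814
seg 3: a=-3, c=M3/2=625/469, d=(M4−M3)/(6·1)=59/1407, b=Δ3−h3·(2M3+M4)/6=-4748/1407
seg 4: a=-5, c=M4/2=684/469, d=(M5−M4)/(6·3)=-76/469, b=Δ4−h4·(2M4+M5)/6=-821/1407
t_q=11/2 → seg 3, τ=1/2; S=-3+-4748/1407·τ+625/469·τ²+59/1407·τ³=-2331/536

  seg 0: a=-3 b=16273/5628 c=0 d=611/5628
  seg 1: a=0 b=9053/2814 c=611/1876 d=-2629/5628
  seg 2: a=4 b=-3055/2814 c=-4647/1876 d=1021/1608
  seg 3: a=-3 b=-4748/1407 c=625/469 d=59/1407
  seg 4: a=-5 b=-821/1407 c=684/469 d=-76/469
S(11/2) = -2331/536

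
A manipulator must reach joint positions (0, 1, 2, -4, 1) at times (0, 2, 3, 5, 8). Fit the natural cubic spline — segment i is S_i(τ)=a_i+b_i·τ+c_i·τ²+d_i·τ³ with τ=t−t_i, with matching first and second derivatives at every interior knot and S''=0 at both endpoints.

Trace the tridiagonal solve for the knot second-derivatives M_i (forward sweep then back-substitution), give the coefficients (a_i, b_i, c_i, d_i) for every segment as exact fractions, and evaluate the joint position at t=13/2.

Δ: Δ0=1/2, Δ1=1, Δ2=-3, Δ3=5/3
row 1: diag=6, rhs=3; c'=1/6, d'=1/2
row 2: denom=6−1·1/6=35/6; d'=(-24−1·1/2)/(35/6)=-21/5
row 3: denom=10−2·12/35=326/35; d'=(28−2·-21/5)/(326/35)=637/163
back: M3=637/163
back: M2=-21/5−12/35·637/163=-903/163
back: M1=1/2−1/6·-903/163=232/163
M: M0=0, M1=232/163, M2=-903/163, M3=637/163, M4=0
seg 0: a=0, c=M0/2=0, d=(M1−M0)/(6·2)=58/489, b=Δ0−h0·(2M0+M1)/6=25/978
seg 1: a=1, c=M1/2=116/163, d=(M2−M1)/(6·1)=-1135/978, b=Δ1−h1·(2M1+M2)/6=1417/978
seg 2: a=2, c=M2/2=-903/326, d=(M3−M2)/(6·2)=385/489, b=Δ2−h2·(2M2+M3)/6=-298/489
seg 3: a=-4, c=M3/2=637/326, d=(M4−M3)/(6·3)=-637/2934, b=Δ3−h3·(2M3+M4)/6=-1096/489
t_q=13/2 → seg 3, τ=3/2; S=-4+-1096/489·τ+637/326·τ²+-637/2934·τ³=-9645/2608

  seg 0: a=0 b=25/978 c=0 d=58/489
  seg 1: a=1 b=1417/978 c=116/163 d=-1135/978
  seg 2: a=2 b=-298/489 c=-903/326 d=385/489
  seg 3: a=-4 b=-1096/489 c=637/326 d=-637/2934
S(13/2) = -9645/2608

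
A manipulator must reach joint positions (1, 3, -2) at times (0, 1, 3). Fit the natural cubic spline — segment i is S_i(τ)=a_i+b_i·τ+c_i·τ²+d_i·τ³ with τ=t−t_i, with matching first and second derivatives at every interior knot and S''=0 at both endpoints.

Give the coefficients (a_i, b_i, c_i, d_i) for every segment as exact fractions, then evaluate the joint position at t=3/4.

Δ: Δ0=2, Δ1=-5/2
row 1: diag=6, rhs=-27; c'=1/3, d'=-9/2
back: M1=-9/2
M: M0=0, M1=-9/2, M2=0
seg 0: a=1, c=M0/2=0, d=(M1−M0)/(6·1)=-3/4, b=Δ0−h0·(2M0+M1)/6=11/4
seg 1: a=3, c=M1/2=-9/4, d=(M2−M1)/(6·2)=3/8, b=Δ1−h1·(2M1+M2)/6=1/2
t_q=3/4 → seg 0, τ=3/4; S=1+11/4·τ+0·τ²+-3/4·τ³=703/256

  seg 0: a=1 b=11/4 c=0 d=-3/4
  seg 1: a=3 b=1/2 c=-9/4 d=3/8
S(3/4) = 703/256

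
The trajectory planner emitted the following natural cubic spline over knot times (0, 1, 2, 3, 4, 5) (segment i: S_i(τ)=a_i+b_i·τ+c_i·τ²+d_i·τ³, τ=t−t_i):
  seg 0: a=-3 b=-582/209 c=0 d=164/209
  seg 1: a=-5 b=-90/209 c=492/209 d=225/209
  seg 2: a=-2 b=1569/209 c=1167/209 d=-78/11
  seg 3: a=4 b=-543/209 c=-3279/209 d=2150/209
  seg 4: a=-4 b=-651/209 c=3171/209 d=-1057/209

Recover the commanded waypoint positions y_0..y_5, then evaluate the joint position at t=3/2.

y_0 = S_0(0) = a_0 = -3
y_1 = S_1(0) = a_1 = -5
y_2 = S_2(0) = a_2 = -2
y_3 = S_3(0) = a_3 = 4
y_4 = S_4(0) = a_4 = -4
y_5 = S_4(1) = 3
t_q=3/2 is in segment 1 (τ=1/2); S_1(τ)=-7511/1672

y_0=-3 y_1=-5 y_2=-2 y_3=4 y_4=-4 y_5=3
S(3/2) = -7511/1672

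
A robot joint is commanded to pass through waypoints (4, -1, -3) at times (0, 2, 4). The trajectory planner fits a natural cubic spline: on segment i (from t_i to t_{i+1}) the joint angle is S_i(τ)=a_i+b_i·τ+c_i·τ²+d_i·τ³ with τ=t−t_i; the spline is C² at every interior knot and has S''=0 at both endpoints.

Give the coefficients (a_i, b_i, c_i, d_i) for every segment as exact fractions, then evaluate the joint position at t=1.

Δ: Δ0=-5/2, Δ1=-1
row 1: diag=8, rhs=9; c'=1/4, d'=9/8
back: M1=9/8
M: M0=0, M1=9/8, M2=0
seg 0: a=4, c=M0/2=0, d=(M1−M0)/(6·2)=3/32, b=Δ0−h0·(2M0+M1)/6=-23/8
seg 1: a=-1, c=M1/2=9/16, d=(M2−M1)/(6·2)=-3/32, b=Δ1−h1·(2M1+M2)/6=-7/4
t_q=1 → seg 0, τ=1; S=4+-23/8·τ+0·τ²+3/32·τ³=39/32

  seg 0: a=4 b=-23/8 c=0 d=3/32
  seg 1: a=-1 b=-7/4 c=9/16 d=-3/32
S(1) = 39/32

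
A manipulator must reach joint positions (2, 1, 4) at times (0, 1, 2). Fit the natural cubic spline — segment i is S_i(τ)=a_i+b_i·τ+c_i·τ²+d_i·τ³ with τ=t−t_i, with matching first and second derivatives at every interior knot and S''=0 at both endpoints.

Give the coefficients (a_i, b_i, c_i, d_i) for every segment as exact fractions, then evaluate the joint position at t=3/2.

Δ: Δ0=-1, Δ1=3
row 1: diag=4, rhs=24; c'=1/4, d'=6
back: M1=6
M: M0=0, M1=6, M2=0
seg 0: a=2, c=M0/2=0, d=(M1−M0)/(6·1)=1, b=Δ0−h0·(2M0+M1)/6=-2
seg 1: a=1, c=M1/2=3, d=(M2−M1)/(6·1)=-1, b=Δ1−h1·(2M1+M2)/6=1
t_q=3/2 → seg 1, τ=1/2; S=1+1·τ+3·τ²+-1·τ³=17/8

  seg 0: a=2 b=-2 c=0 d=1
  seg 1: a=1 b=1 c=3 d=-1
S(3/2) = 17/8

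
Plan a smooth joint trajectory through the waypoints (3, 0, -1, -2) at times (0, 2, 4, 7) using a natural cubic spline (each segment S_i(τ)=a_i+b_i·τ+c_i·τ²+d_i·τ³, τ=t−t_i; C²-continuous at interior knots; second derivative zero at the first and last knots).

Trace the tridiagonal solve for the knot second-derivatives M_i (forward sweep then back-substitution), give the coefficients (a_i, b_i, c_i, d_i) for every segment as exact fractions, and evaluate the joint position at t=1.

Δ: Δ0=-3/2, Δ1=-1/2, Δ2=-1/3
row 1: diag=8, rhs=6; c'=1/4, d'=3/4
row 2: denom=10−2·1/4=19/2; d'=(1−2·3/4)/(19/2)=-1/19
back: M2=-1/19
back: M1=3/4−1/4·-1/19=29/38
M: M0=0, M1=29/38, M2=-1/19, M3=0
seg 0: a=3, c=M0/2=0, d=(M1−M0)/(6·2)=29/456, b=Δ0−h0·(2M0+M1)/6=-100/57
seg 1: a=0, c=M1/2=29/76, d=(M2−M1)/(6·2)=-31/456, b=Δ1−h1·(2M1+M2)/6=-113/114
seg 2: a=-1, c=M2/2=-1/38, d=(M3−M2)/(6·3)=1/342, b=Δ2−h2·(2M2+M3)/6=-16/57
t_q=1 → seg 0, τ=1; S=3+-100/57·τ+0·τ²+29/456·τ³=199/152

  seg 0: a=3 b=-100/57 c=0 d=29/456
  seg 1: a=0 b=-113/114 c=29/76 d=-31/456
  seg 2: a=-1 b=-16/57 c=-1/38 d=1/342
S(1) = 199/152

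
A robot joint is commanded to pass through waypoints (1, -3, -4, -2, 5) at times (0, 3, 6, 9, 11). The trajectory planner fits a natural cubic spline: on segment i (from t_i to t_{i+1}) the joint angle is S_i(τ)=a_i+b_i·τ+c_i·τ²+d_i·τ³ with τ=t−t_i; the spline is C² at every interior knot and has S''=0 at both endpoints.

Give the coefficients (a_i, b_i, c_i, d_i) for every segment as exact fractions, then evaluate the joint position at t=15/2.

Δ: Δ0=-4/3, Δ1=-1/3, Δ2=2/3, Δ3=7/2
row 1: diag=12, rhs=6; c'=1/4, d'=1/2
row 2: denom=12−3·1/4=45/4; d'=(6−3·1/2)/(45/4)=2/5
row 3: denom=10−3·4/15=46/5; d'=(17−3·2/5)/(46/5)=79/46
back: M3=79/46
back: M2=2/5−4/15·79/46=-4/69
back: M1=1/2−1/4·-4/69=71/138
M: M0=0, M1=71/138, M2=-4/69, M3=79/46, M4=0
seg 0: a=1, c=M0/2=0, d=(M1−M0)/(6·3)=71/2484, b=Δ0−h0·(2M0+M1)/6=-439/276
seg 1: a=-3, c=M1/2=71/276, d=(M2−M1)/(6·3)=-79/2484, b=Δ1−h1·(2M1+M2)/6=-113/138
seg 2: a=-4, c=M2/2=-2/69, d=(M3−M2)/(6·3)=245/2484, b=Δ2−h2·(2M2+M3)/6=-37/276
seg 3: a=-2, c=M3/2=79/92, d=(M4−M3)/(6·2)=-79/552, b=Δ3−h3·(2M3+M4)/6=325/138
t_q=15/2 → seg 2, τ=3/2; S=-4+-37/276·τ+-2/69·τ²+245/2484·τ³=-2895/736

  seg 0: a=1 b=-439/276 c=0 d=71/2484
  seg 1: a=-3 b=-113/138 c=71/276 d=-79/2484
  seg 2: a=-4 b=-37/276 c=-2/69 d=245/2484
  seg 3: a=-2 b=325/138 c=79/92 d=-79/552
S(15/2) = -2895/736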